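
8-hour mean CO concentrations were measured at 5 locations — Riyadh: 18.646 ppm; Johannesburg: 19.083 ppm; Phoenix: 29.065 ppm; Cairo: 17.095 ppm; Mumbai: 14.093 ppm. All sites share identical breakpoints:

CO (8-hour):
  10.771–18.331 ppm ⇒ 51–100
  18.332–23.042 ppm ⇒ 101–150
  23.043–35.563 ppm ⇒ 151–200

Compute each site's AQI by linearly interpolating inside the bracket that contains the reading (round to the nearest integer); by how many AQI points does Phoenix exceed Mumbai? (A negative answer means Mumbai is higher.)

Riyadh: row 18.332–23.042 (AQI 101–150). (150−101)·(18.646−18.332)/(23.042−18.332) + 101 = 49·0.314/4.710 + 101 ≈ 104.27 → 104.
Johannesburg: 19.083 lies in 18.332–23.042, so I_lo=101, I_hi=150, C_lo=18.332, C_hi=23.042.
(150−101)/(23.042−18.332) × (19.083−18.332) + 101 = 49/4.710 × 0.751 + 101 ≈ 108.81 → 109.
Phoenix: 29.065 lies in 23.043–35.563, so I_lo=151, I_hi=200, C_lo=23.043, C_hi=35.563.
(200−151)/(35.563−23.043) × (29.065−23.043) + 151 = 49/12.520 × 6.022 + 151 ≈ 174.57 → 175.
Cairo 17.095: bracket 10.771–18.331 → index 51–100; slope 49/7.560, offset 6.324.
AQI = 51 + 49/7.560·6.324 ≈ 91.99 ⇒ 92.
Mumbai: row 10.771–18.331 (AQI 51–100). (100−51)·(14.093−10.771)/(18.331−10.771) + 51 = 49·3.322/7.560 + 51 ≈ 72.53 → 73.
AQIs: Riyadh=104, Johannesburg=109, Phoenix=175, Cairo=92, Mumbai=73. Phoenix (175) − Mumbai (73) = 102.

102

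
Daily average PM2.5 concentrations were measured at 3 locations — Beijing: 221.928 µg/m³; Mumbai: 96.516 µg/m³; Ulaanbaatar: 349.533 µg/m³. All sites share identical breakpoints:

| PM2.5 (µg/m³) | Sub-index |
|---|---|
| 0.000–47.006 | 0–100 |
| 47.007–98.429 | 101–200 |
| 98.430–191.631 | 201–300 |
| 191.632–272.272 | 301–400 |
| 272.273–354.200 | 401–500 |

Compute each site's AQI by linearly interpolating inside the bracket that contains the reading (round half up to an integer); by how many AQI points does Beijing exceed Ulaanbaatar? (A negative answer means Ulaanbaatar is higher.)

-156

Beijing: row 191.632–272.272 (AQI 301–400). (400−301)·(221.928−191.632)/(272.272−191.632) + 301 = 99·30.296/80.640 + 301 ≈ 338.19 → 338.
Mumbai: 96.516 lies in 47.007–98.429, so I_lo=101, I_hi=200, C_lo=47.007, C_hi=98.429.
(200−101)/(98.429−47.007) × (96.516−47.007) + 101 = 99/51.422 × 49.509 + 101 ≈ 196.32 → 196.
Ulaanbaatar: row 272.273–354.200 (AQI 401–500). (500−401)·(349.533−272.273)/(354.200−272.273) + 401 = 99·77.260/81.927 + 401 ≈ 494.36 → 494.
AQIs: Beijing=338, Mumbai=196, Ulaanbaatar=494. Beijing (338) − Ulaanbaatar (494) = -156.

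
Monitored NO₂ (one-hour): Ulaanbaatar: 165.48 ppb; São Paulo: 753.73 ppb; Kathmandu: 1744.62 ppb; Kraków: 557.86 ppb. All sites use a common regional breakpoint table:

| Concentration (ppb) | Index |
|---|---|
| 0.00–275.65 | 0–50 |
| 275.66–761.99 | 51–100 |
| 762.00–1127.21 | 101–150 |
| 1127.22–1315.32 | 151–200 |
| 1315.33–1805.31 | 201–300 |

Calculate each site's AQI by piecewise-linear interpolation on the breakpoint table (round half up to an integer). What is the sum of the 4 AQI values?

496

Ulaanbaatar: 165.48 lies in 0.00–275.65, so I_lo=0, I_hi=50, C_lo=0.00, C_hi=275.65.
(50−0)/(275.65−0.00) × (165.48−0.00) + 0 = 50/275.65 × 165.48 + 0 ≈ 30.02 → 30.
São Paulo: 753.73 ∈ [275.66, 761.99] ↔ index [51, 100].
51 + (753.73−275.66)·(100−51)/(761.99−275.66) = 51 + 478.07·49/486.33 ≈ 99.17, so AQI = 99.
Kathmandu: row 1315.33–1805.31 (AQI 201–300). (300−201)·(1744.62−1315.33)/(1805.31−1315.33) + 201 = 99·429.29/489.98 + 201 ≈ 287.74 → 288.
Kraków: 557.86 ∈ [275.66, 761.99] ↔ index [51, 100].
51 + (557.86−275.66)·(100−51)/(761.99−275.66) = 51 + 282.20·49/486.33 ≈ 79.43, so AQI = 79.
AQIs: Ulaanbaatar=30, São Paulo=99, Kathmandu=288, Kraków=79. Sum = 30 + 99 + 288 + 79 = 496.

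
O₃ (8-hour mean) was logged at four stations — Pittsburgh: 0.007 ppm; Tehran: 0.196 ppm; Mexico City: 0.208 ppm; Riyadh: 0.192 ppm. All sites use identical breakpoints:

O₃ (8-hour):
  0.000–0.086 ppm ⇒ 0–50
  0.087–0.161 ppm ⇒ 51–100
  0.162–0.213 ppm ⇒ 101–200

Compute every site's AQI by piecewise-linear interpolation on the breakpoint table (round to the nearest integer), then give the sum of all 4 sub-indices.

Pittsburgh: 0.007 ∈ [0.000, 0.086] ↔ index [0, 50].
0 + (0.007−0.000)·(50−0)/(0.086−0.000) = 0 + 0.007·50/0.086 ≈ 4.07, so AQI = 4.
Tehran: 0.196 lies in 0.162–0.213, so I_lo=101, I_hi=200, C_lo=0.162, C_hi=0.213.
(200−101)/(0.213−0.162) × (0.196−0.162) + 101 = 99/0.051 × 0.034 + 101 ≈ 167.00 → 167.
Mexico City 0.208: bracket 0.162–0.213 → index 101–200; slope 99/0.051, offset 0.046.
AQI = 101 + 99/0.051·0.046 ≈ 190.29 ⇒ 190.
Riyadh 0.192: bracket 0.162–0.213 → index 101–200; slope 99/0.051, offset 0.030.
AQI = 101 + 99/0.051·0.030 ≈ 159.24 ⇒ 159.
AQIs: Pittsburgh=4, Tehran=167, Mexico City=190, Riyadh=159. Sum = 4 + 167 + 190 + 159 = 520.

520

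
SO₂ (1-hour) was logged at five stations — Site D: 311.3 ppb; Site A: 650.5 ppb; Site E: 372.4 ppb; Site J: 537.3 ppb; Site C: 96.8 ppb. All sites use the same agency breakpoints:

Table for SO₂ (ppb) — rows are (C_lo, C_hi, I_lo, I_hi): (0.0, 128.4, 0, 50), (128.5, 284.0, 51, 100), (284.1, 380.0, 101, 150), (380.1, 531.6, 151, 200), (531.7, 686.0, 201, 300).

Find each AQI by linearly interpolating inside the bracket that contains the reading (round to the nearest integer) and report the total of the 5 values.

Site D 311.3: bracket 284.1–380.0 → index 101–150; slope 49/95.9, offset 27.2.
AQI = 101 + 49/95.9·27.2 ≈ 114.90 ⇒ 115.
Site A 650.5: bracket 531.7–686.0 → index 201–300; slope 99/154.3, offset 118.8.
AQI = 201 + 99/154.3·118.8 ≈ 277.22 ⇒ 277.
Site E: 372.4 ∈ [284.1, 380.0] ↔ index [101, 150].
101 + (372.4−284.1)·(150−101)/(380.0−284.1) = 101 + 88.3·49/95.9 ≈ 146.12, so AQI = 146.
Site J: 537.3 ∈ [531.7, 686.0] ↔ index [201, 300].
201 + (537.3−531.7)·(300−201)/(686.0−531.7) = 201 + 5.6·99/154.3 ≈ 204.59, so AQI = 205.
Site C 96.8: bracket 0.0–128.4 → index 0–50; slope 50/128.4, offset 96.8.
AQI = 0 + 50/128.4·96.8 ≈ 37.69 ⇒ 38.
AQIs: Site D=115, Site A=277, Site E=146, Site J=205, Site C=38. Sum = 115 + 277 + 146 + 205 + 38 = 781.

781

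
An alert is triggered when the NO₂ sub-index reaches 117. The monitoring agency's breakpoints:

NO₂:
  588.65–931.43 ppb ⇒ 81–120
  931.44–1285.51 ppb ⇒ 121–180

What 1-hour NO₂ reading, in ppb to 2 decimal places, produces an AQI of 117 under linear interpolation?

AQI 117 lies in the 81–120 band, which corresponds to 588.65–931.43 ppb.
C = 588.65 + (117−81)×(931.43−588.65)/(120−81) = 588.65 + 36×342.78/39 ≈ 905.0623 ppb → 905.06 ppb to 2 dp.

905.06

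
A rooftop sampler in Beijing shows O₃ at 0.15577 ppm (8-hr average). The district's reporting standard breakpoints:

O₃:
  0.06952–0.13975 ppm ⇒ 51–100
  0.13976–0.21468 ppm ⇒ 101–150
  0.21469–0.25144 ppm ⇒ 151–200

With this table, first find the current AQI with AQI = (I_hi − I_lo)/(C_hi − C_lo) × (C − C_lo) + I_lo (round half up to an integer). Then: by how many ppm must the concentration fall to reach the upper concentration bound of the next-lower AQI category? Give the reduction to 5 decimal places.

O₃: 0.15577 lies in 0.13976–0.21468, so I_lo=101, I_hi=150, C_lo=0.13976, C_hi=0.21468.
(150−101)/(0.21468−0.13976) × (0.15577−0.13976) + 101 = 49/0.07492 × 0.01601 + 101 ≈ 111.47 → 111.
Current AQI 111 is in the Unhealthy for Sensitive Groups range (101–150). The next-lower category tops out at AQI 100, whose upper concentration bound is 0.13975 ppm.
Reduction needed = 0.15577 − 0.13975 = 0.01602 ppm.

0.01602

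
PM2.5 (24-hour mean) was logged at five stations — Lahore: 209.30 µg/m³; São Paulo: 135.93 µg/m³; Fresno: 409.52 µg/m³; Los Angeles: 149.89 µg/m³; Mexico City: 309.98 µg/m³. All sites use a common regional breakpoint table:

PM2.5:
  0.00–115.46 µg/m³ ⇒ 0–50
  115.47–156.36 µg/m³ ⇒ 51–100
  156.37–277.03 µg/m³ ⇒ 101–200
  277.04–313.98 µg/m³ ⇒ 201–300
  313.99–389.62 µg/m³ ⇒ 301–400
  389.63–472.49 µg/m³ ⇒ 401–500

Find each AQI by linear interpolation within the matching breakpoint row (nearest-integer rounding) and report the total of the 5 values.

1026

Lahore: 209.30 lies in 156.37–277.03, so I_lo=101, I_hi=200, C_lo=156.37, C_hi=277.03.
(200−101)/(277.03−156.37) × (209.30−156.37) + 101 = 99/120.66 × 52.93 + 101 ≈ 144.43 → 144.
São Paulo: 135.93 ∈ [115.47, 156.36] ↔ index [51, 100].
51 + (135.93−115.47)·(100−51)/(156.36−115.47) = 51 + 20.46·49/40.89 ≈ 75.52, so AQI = 76.
Fresno: row 389.63–472.49 (AQI 401–500). (500−401)·(409.52−389.63)/(472.49−389.63) + 401 = 99·19.89/82.86 + 401 ≈ 424.76 → 425.
Los Angeles: 149.89 lies in 115.47–156.36, so I_lo=51, I_hi=100, C_lo=115.47, C_hi=156.36.
(100−51)/(156.36−115.47) × (149.89−115.47) + 51 = 49/40.89 × 34.42 + 51 ≈ 92.25 → 92.
Mexico City: 309.98 lies in 277.04–313.98, so I_lo=201, I_hi=300, C_lo=277.04, C_hi=313.98.
(300−201)/(313.98−277.04) × (309.98−277.04) + 201 = 99/36.94 × 32.94 + 201 ≈ 289.28 → 289.
AQIs: Lahore=144, São Paulo=76, Fresno=425, Los Angeles=92, Mexico City=289. Sum = 144 + 76 + 425 + 92 + 289 = 1026.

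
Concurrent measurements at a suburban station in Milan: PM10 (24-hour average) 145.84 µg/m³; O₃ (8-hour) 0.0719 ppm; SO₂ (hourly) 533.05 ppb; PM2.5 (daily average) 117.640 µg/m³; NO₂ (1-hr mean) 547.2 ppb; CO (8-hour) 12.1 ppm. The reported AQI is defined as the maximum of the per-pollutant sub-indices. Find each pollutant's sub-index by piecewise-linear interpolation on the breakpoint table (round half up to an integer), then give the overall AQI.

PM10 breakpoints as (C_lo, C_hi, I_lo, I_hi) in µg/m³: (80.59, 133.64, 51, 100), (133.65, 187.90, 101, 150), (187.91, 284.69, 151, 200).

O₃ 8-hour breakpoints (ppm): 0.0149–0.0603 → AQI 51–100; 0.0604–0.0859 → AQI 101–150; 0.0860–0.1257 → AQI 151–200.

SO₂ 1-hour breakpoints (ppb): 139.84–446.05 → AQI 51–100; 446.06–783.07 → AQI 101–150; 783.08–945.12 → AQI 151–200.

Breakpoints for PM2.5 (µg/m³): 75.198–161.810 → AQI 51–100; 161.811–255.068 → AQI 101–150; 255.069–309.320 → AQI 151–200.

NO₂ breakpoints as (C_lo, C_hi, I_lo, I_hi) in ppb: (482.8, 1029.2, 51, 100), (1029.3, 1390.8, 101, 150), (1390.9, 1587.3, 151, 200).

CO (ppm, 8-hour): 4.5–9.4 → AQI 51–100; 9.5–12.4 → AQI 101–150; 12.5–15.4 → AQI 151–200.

145

PM10: row 133.65–187.90 (AQI 101–150). (150−101)·(145.84−133.65)/(187.90−133.65) + 101 = 49·12.19/54.25 + 101 ≈ 112.01 → 112.
O₃ 0.0719: bracket 0.0604–0.0859 → index 101–150; slope 49/0.0255, offset 0.0115.
AQI = 101 + 49/0.0255·0.0115 ≈ 123.10 ⇒ 123.
SO₂: row 446.06–783.07 (AQI 101–150). (150−101)·(533.05−446.06)/(783.07−446.06) + 101 = 49·86.99/337.01 + 101 ≈ 113.65 → 114.
PM2.5 117.640: bracket 75.198–161.810 → index 51–100; slope 49/86.612, offset 42.442.
AQI = 51 + 49/86.612·42.442 ≈ 75.01 ⇒ 75.
NO₂ 547.2: bracket 482.8–1029.2 → index 51–100; slope 49/546.4, offset 64.4.
AQI = 51 + 49/546.4·64.4 ≈ 56.78 ⇒ 57.
CO 12.1: bracket 9.5–12.4 → index 101–150; slope 49/2.9, offset 2.6.
AQI = 101 + 49/2.9·2.6 ≈ 144.93 ⇒ 145.
Sub-indices: PM10→112, O₃→123, SO₂→114, PM2.5→75, NO₂→57, CO→145. Overall AQI = max = 145; dominant pollutant is CO.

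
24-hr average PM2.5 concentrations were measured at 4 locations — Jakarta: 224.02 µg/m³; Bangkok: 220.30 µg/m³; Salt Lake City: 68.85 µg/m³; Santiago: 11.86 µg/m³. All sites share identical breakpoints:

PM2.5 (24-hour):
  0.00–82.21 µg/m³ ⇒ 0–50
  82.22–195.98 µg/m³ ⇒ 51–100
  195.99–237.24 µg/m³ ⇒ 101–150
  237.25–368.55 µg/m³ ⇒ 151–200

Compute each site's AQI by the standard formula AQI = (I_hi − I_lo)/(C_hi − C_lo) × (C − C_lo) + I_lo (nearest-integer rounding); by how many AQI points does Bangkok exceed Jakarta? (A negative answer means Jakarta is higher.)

Jakarta: 224.02 lies in 195.99–237.24, so I_lo=101, I_hi=150, C_lo=195.99, C_hi=237.24.
(150−101)/(237.24−195.99) × (224.02−195.99) + 101 = 49/41.25 × 28.03 + 101 ≈ 134.30 → 134.
Bangkok: row 195.99–237.24 (AQI 101–150). (150−101)·(220.30−195.99)/(237.24−195.99) + 101 = 49·24.31/41.25 + 101 ≈ 129.88 → 130.
Salt Lake City: 68.85 ∈ [0.00, 82.21] ↔ index [0, 50].
0 + (68.85−0.00)·(50−0)/(82.21−0.00) = 0 + 68.85·50/82.21 ≈ 41.87, so AQI = 42.
Santiago 11.86: bracket 0.00–82.21 → index 0–50; slope 50/82.21, offset 11.86.
AQI = 0 + 50/82.21·11.86 ≈ 7.21 ⇒ 7.
AQIs: Jakarta=134, Bangkok=130, Salt Lake City=42, Santiago=7. Bangkok (130) − Jakarta (134) = -4.

-4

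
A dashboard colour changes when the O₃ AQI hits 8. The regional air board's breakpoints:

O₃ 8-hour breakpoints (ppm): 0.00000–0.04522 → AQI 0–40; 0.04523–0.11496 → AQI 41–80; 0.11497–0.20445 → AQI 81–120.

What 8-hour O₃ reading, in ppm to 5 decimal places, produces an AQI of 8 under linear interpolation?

AQI 8 lies in the 0–40 band, which corresponds to 0.00000–0.04522 ppm.
C = 0.00000 + (8−0)×(0.04522−0.00000)/(40−0) = 0.00000 + 8×0.04522/40 ≈ 0.0090440 ppm → 0.00904 ppm to 5 dp.

0.00904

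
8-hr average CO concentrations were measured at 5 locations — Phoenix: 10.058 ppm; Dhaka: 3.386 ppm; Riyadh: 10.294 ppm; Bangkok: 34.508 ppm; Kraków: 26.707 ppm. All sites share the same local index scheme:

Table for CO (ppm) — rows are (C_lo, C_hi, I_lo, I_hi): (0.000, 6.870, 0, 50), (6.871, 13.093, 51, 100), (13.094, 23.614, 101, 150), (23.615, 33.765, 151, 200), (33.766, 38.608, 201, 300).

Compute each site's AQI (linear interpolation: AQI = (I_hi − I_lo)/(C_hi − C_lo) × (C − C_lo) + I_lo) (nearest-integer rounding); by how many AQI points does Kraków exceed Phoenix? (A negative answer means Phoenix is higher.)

90

Phoenix: row 6.871–13.093 (AQI 51–100). (100−51)·(10.058−6.871)/(13.093−6.871) + 51 = 49·3.187/6.222 + 51 ≈ 76.10 → 76.
Dhaka: 3.386 ∈ [0.000, 6.870] ↔ index [0, 50].
0 + (3.386−0.000)·(50−0)/(6.870−0.000) = 0 + 3.386·50/6.870 ≈ 24.64, so AQI = 25.
Riyadh: row 6.871–13.093 (AQI 51–100). (100−51)·(10.294−6.871)/(13.093−6.871) + 51 = 49·3.423/6.222 + 51 ≈ 77.96 → 78.
Bangkok: row 33.766–38.608 (AQI 201–300). (300−201)·(34.508−33.766)/(38.608−33.766) + 201 = 99·0.742/4.842 + 201 ≈ 216.17 → 216.
Kraków 26.707: bracket 23.615–33.765 → index 151–200; slope 49/10.150, offset 3.092.
AQI = 151 + 49/10.150·3.092 ≈ 165.93 ⇒ 166.
AQIs: Phoenix=76, Dhaka=25, Riyadh=78, Bangkok=216, Kraków=166. Kraków (166) − Phoenix (76) = 90.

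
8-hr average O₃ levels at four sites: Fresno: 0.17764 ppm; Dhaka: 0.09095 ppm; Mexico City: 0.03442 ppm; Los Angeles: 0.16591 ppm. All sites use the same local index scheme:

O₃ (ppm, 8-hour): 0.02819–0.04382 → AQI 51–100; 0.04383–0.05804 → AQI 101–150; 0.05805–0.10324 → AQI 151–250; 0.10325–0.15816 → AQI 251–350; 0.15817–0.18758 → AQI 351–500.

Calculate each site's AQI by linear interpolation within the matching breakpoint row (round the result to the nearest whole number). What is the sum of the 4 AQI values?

Fresno: 0.17764 lies in 0.15817–0.18758, so I_lo=351, I_hi=500, C_lo=0.15817, C_hi=0.18758.
(500−351)/(0.18758−0.15817) × (0.17764−0.15817) + 351 = 149/0.02941 × 0.01947 + 351 ≈ 449.64 → 450.
Dhaka: row 0.05805–0.10324 (AQI 151–250). (250−151)·(0.09095−0.05805)/(0.10324−0.05805) + 151 = 99·0.03290/0.04519 + 151 ≈ 223.08 → 223.
Mexico City: 0.03442 ∈ [0.02819, 0.04382] ↔ index [51, 100].
51 + (0.03442−0.02819)·(100−51)/(0.04382−0.02819) = 51 + 0.00623·49/0.01563 ≈ 70.53, so AQI = 71.
Los Angeles: 0.16591 lies in 0.15817–0.18758, so I_lo=351, I_hi=500, C_lo=0.15817, C_hi=0.18758.
(500−351)/(0.18758−0.15817) × (0.16591−0.15817) + 351 = 149/0.02941 × 0.00774 + 351 ≈ 390.21 → 390.
AQIs: Fresno=450, Dhaka=223, Mexico City=71, Los Angeles=390. Sum = 450 + 223 + 71 + 390 = 1134.

1134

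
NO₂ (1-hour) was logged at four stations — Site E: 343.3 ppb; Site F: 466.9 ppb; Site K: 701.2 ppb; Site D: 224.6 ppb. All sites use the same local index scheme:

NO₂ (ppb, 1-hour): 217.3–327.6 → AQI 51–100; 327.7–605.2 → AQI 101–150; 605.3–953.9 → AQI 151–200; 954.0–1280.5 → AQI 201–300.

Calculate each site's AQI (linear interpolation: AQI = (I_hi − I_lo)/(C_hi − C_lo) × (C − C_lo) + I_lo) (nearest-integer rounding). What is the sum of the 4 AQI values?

Site E: row 327.7–605.2 (AQI 101–150). (150−101)·(343.3−327.7)/(605.2−327.7) + 101 = 49·15.6/277.5 + 101 ≈ 103.75 → 104.
Site F: 466.9 lies in 327.7–605.2, so I_lo=101, I_hi=150, C_lo=327.7, C_hi=605.2.
(150−101)/(605.2−327.7) × (466.9−327.7) + 101 = 49/277.5 × 139.2 + 101 ≈ 125.58 → 126.
Site K: 701.2 ∈ [605.3, 953.9] ↔ index [151, 200].
151 + (701.2−605.3)·(200−151)/(953.9−605.3) = 151 + 95.9·49/348.6 ≈ 164.48, so AQI = 164.
Site D 224.6: bracket 217.3–327.6 → index 51–100; slope 49/110.3, offset 7.3.
AQI = 51 + 49/110.3·7.3 ≈ 54.24 ⇒ 54.
AQIs: Site E=104, Site F=126, Site K=164, Site D=54. Sum = 104 + 126 + 164 + 54 = 448.

448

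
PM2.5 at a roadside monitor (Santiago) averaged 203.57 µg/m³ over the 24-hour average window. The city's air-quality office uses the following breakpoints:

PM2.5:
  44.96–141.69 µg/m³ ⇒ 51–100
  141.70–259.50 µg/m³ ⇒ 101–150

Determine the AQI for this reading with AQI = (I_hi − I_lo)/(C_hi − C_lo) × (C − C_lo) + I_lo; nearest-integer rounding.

PM2.5 203.57: bracket 141.70–259.50 → index 101–150; slope 49/117.80, offset 61.87.
AQI = 101 + 49/117.80·61.87 ≈ 126.74 ⇒ 127.

127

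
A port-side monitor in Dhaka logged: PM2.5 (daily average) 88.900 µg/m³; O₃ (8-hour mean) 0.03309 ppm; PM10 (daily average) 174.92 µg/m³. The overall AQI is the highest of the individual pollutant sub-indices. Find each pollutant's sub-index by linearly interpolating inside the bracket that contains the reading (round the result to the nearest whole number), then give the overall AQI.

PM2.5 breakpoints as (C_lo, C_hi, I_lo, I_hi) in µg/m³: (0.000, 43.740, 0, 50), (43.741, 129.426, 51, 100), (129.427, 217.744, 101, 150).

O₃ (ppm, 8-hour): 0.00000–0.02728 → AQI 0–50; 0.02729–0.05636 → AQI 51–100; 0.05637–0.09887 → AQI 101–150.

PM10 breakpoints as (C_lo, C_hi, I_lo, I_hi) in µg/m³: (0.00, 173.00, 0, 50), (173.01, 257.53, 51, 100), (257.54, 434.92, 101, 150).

PM2.5: 88.900 ∈ [43.741, 129.426] ↔ index [51, 100].
51 + (88.900−43.741)·(100−51)/(129.426−43.741) = 51 + 45.159·49/85.685 ≈ 76.82, so AQI = 77.
O₃: row 0.02729–0.05636 (AQI 51–100). (100−51)·(0.03309−0.02729)/(0.05636−0.02729) + 51 = 49·0.00580/0.02907 + 51 ≈ 60.78 → 61.
PM10: 174.92 ∈ [173.01, 257.53] ↔ index [51, 100].
51 + (174.92−173.01)·(100−51)/(257.53−173.01) = 51 + 1.91·49/84.52 ≈ 52.11, so AQI = 52.
Sub-indices: PM2.5→77, O₃→61, PM10→52. Overall AQI = max = 77; dominant pollutant is PM2.5.
AQI 77: Moderate.

77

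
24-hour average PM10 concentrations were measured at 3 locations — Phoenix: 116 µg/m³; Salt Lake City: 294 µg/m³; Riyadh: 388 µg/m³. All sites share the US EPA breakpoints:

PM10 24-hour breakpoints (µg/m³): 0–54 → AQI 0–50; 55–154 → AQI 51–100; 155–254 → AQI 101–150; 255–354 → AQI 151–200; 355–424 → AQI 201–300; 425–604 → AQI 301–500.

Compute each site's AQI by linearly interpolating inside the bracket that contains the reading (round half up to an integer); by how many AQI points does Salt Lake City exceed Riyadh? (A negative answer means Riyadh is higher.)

-78

Phoenix 116: bracket 55–154 → index 51–100; slope 49/99, offset 61.
AQI = 51 + 49/99·61 ≈ 81.19 ⇒ 81.
Salt Lake City: 294 ∈ [255, 354] ↔ index [151, 200].
151 + (294−255)·(200−151)/(354−255) = 151 + 39·49/99 ≈ 170.30, so AQI = 170.
Riyadh: 388 lies in 355–424, so I_lo=201, I_hi=300, C_lo=355, C_hi=424.
(300−201)/(424−355) × (388−355) + 201 = 99/69 × 33 + 201 ≈ 248.35 → 248.
AQIs: Phoenix=81, Salt Lake City=170, Riyadh=248. Salt Lake City (170) − Riyadh (248) = -78.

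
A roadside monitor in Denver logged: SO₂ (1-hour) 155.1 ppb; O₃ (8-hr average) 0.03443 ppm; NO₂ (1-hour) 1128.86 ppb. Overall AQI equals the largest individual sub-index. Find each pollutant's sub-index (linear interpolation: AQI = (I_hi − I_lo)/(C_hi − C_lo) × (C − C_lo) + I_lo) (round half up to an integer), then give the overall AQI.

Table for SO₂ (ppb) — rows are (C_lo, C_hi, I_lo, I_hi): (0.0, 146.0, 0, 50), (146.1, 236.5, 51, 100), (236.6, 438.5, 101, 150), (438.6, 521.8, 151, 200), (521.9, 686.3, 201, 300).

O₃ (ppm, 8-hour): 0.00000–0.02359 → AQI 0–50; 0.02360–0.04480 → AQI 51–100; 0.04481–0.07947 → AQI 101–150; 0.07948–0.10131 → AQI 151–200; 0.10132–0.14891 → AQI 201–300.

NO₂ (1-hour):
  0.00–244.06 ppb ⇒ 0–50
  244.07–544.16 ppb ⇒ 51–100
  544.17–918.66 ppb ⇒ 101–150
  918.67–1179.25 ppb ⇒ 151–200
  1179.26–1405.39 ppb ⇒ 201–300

191

SO₂: row 146.1–236.5 (AQI 51–100). (100−51)·(155.1−146.1)/(236.5−146.1) + 51 = 49·9.0/90.4 + 51 ≈ 55.88 → 56.
O₃ 0.03443: bracket 0.02360–0.04480 → index 51–100; slope 49/0.02120, offset 0.01083.
AQI = 51 + 49/0.02120·0.01083 ≈ 76.03 ⇒ 76.
NO₂ 1128.86: bracket 918.67–1179.25 → index 151–200; slope 49/260.58, offset 210.19.
AQI = 151 + 49/260.58·210.19 ≈ 190.52 ⇒ 191.
Sub-indices: SO₂→56, O₃→76, NO₂→191. Overall AQI = max = 191; dominant pollutant is NO₂.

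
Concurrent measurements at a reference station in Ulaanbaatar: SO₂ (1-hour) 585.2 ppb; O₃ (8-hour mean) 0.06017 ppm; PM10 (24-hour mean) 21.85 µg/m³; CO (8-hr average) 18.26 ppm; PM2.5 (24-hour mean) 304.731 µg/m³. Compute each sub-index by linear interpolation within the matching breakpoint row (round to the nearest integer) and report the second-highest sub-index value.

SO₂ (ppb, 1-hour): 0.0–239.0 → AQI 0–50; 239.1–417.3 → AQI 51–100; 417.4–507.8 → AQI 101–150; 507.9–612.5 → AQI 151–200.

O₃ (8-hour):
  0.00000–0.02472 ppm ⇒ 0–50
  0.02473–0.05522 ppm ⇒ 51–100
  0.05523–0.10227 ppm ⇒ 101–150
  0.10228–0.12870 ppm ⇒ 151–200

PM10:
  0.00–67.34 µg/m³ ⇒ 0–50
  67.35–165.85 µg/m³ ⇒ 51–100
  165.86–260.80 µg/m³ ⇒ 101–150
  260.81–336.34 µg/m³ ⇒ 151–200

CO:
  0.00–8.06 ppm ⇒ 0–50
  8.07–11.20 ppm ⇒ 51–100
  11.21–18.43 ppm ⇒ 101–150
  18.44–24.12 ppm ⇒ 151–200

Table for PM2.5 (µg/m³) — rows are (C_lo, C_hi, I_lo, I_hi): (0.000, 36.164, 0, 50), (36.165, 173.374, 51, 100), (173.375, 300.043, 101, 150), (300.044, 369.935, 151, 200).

SO₂ 585.2: bracket 507.9–612.5 → index 151–200; slope 49/104.6, offset 77.3.
AQI = 151 + 49/104.6·77.3 ≈ 187.21 ⇒ 187.
O₃ 0.06017: bracket 0.05523–0.10227 → index 101–150; slope 49/0.04704, offset 0.00494.
AQI = 101 + 49/0.04704·0.00494 ≈ 106.15 ⇒ 106.
PM10 21.85: bracket 0.00–67.34 → index 0–50; slope 50/67.34, offset 21.85.
AQI = 0 + 50/67.34·21.85 ≈ 16.22 ⇒ 16.
CO: 18.26 lies in 11.21–18.43, so I_lo=101, I_hi=150, C_lo=11.21, C_hi=18.43.
(150−101)/(18.43−11.21) × (18.26−11.21) + 101 = 49/7.22 × 7.05 + 101 ≈ 148.85 → 149.
PM2.5 304.731: bracket 300.044–369.935 → index 151–200; slope 49/69.891, offset 4.687.
AQI = 151 + 49/69.891·4.687 ≈ 154.29 ⇒ 154.
Sub-indices: SO₂→187, O₃→106, PM10→16, CO→149, PM2.5→154. Ranked high→low: 187, 154, 149, 106, 16. Second-highest sub-index = 154.

154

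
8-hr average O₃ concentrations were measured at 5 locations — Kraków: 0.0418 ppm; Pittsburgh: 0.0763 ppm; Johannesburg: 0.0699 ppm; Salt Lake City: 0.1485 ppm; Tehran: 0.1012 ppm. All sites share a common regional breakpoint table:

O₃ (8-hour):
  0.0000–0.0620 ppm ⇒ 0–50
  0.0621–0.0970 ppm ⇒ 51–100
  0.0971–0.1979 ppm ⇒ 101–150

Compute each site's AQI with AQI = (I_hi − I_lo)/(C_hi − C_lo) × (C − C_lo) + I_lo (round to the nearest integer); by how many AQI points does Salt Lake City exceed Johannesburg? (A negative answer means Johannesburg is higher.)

64

Kraków: row 0.0000–0.0620 (AQI 0–50). (50−0)·(0.0418−0.0000)/(0.0620−0.0000) + 0 = 50·0.0418/0.0620 + 0 ≈ 33.71 → 34.
Pittsburgh: 0.0763 ∈ [0.0621, 0.0970] ↔ index [51, 100].
51 + (0.0763−0.0621)·(100−51)/(0.0970−0.0621) = 51 + 0.0142·49/0.0349 ≈ 70.94, so AQI = 71.
Johannesburg: row 0.0621–0.0970 (AQI 51–100). (100−51)·(0.0699−0.0621)/(0.0970−0.0621) + 51 = 49·0.0078/0.0349 + 51 ≈ 61.95 → 62.
Salt Lake City: row 0.0971–0.1979 (AQI 101–150). (150−101)·(0.1485−0.0971)/(0.1979−0.0971) + 101 = 49·0.0514/0.1008 + 101 ≈ 125.99 → 126.
Tehran: 0.1012 lies in 0.0971–0.1979, so I_lo=101, I_hi=150, C_lo=0.0971, C_hi=0.1979.
(150−101)/(0.1979−0.0971) × (0.1012−0.0971) + 101 = 49/0.1008 × 0.0041 + 101 ≈ 102.99 → 103.
AQIs: Kraków=34, Pittsburgh=71, Johannesburg=62, Salt Lake City=126, Tehran=103. Salt Lake City (126) − Johannesburg (62) = 64.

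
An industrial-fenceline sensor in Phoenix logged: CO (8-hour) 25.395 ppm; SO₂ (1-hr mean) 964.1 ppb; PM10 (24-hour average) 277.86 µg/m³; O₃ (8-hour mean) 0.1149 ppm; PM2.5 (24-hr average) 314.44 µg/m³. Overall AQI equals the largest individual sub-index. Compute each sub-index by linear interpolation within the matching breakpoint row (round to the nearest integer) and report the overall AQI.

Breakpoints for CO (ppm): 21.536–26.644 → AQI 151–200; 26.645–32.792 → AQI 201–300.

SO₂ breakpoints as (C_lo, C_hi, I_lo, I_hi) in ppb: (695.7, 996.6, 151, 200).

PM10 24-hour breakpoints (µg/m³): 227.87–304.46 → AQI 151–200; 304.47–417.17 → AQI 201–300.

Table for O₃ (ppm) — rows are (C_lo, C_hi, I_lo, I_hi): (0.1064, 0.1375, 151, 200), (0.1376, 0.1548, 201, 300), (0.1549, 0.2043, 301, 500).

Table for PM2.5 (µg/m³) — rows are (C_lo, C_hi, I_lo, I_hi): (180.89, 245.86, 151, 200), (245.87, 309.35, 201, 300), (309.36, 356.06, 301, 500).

323

CO 25.395: bracket 21.536–26.644 → index 151–200; slope 49/5.108, offset 3.859.
AQI = 151 + 49/5.108·3.859 ≈ 188.02 ⇒ 188.
SO₂: 964.1 lies in 695.7–996.6, so I_lo=151, I_hi=200, C_lo=695.7, C_hi=996.6.
(200−151)/(996.6−695.7) × (964.1−695.7) + 151 = 49/300.9 × 268.4 + 151 ≈ 194.71 → 195.
PM10: 277.86 ∈ [227.87, 304.46] ↔ index [151, 200].
151 + (277.86−227.87)·(200−151)/(304.46−227.87) = 151 + 49.99·49/76.59 ≈ 182.98, so AQI = 183.
O₃: row 0.1064–0.1375 (AQI 151–200). (200−151)·(0.1149−0.1064)/(0.1375−0.1064) + 151 = 49·0.0085/0.0311 + 151 ≈ 164.39 → 164.
PM2.5: row 309.36–356.06 (AQI 301–500). (500−301)·(314.44−309.36)/(356.06−309.36) + 301 = 199·5.08/46.70 + 301 ≈ 322.65 → 323.
Sub-indices: CO→188, SO₂→195, PM10→183, O₃→164, PM2.5→323. Overall AQI = max = 323; dominant pollutant is PM2.5.
AQI 323: Hazardous.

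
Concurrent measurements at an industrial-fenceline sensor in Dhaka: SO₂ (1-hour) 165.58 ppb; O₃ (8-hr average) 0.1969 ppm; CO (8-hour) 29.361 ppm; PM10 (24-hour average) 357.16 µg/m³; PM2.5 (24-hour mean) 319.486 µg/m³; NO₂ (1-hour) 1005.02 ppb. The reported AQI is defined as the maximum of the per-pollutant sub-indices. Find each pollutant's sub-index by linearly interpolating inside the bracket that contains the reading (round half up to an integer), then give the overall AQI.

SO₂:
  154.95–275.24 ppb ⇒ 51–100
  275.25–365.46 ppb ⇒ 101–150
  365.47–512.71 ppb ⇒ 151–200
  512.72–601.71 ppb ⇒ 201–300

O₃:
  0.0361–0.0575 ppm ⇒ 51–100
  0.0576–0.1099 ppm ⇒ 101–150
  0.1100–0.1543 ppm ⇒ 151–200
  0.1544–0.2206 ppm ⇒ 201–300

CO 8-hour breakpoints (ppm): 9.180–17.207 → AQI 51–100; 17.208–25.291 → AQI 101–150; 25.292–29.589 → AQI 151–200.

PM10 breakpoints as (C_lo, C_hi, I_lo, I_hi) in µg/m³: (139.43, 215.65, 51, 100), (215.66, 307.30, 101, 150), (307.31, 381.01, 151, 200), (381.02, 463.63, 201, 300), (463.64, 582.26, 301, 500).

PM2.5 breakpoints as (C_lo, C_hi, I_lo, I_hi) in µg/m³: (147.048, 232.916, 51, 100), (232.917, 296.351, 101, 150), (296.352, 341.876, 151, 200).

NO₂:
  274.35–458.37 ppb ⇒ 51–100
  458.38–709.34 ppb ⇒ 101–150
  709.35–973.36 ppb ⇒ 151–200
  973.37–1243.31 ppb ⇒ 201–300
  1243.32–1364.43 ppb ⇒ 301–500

SO₂: 165.58 ∈ [154.95, 275.24] ↔ index [51, 100].
51 + (165.58−154.95)·(100−51)/(275.24−154.95) = 51 + 10.63·49/120.29 ≈ 55.33, so AQI = 55.
O₃ 0.1969: bracket 0.1544–0.2206 → index 201–300; slope 99/0.0662, offset 0.0425.
AQI = 201 + 99/0.0662·0.0425 ≈ 264.56 ⇒ 265.
CO: row 25.292–29.589 (AQI 151–200). (200−151)·(29.361−25.292)/(29.589−25.292) + 151 = 49·4.069/4.297 + 151 ≈ 197.40 → 197.
PM10: row 307.31–381.01 (AQI 151–200). (200−151)·(357.16−307.31)/(381.01−307.31) + 151 = 49·49.85/73.70 + 151 ≈ 184.14 → 184.
PM2.5: 319.486 ∈ [296.352, 341.876] ↔ index [151, 200].
151 + (319.486−296.352)·(200−151)/(341.876−296.352) = 151 + 23.134·49/45.524 ≈ 175.90, so AQI = 176.
NO₂: row 973.37–1243.31 (AQI 201–300). (300−201)·(1005.02−973.37)/(1243.31−973.37) + 201 = 99·31.65/269.94 + 201 ≈ 212.61 → 213.
Sub-indices: SO₂→55, O₃→265, CO→197, PM10→184, PM2.5→176, NO₂→213. Overall AQI = max = 265; dominant pollutant is O₃.

265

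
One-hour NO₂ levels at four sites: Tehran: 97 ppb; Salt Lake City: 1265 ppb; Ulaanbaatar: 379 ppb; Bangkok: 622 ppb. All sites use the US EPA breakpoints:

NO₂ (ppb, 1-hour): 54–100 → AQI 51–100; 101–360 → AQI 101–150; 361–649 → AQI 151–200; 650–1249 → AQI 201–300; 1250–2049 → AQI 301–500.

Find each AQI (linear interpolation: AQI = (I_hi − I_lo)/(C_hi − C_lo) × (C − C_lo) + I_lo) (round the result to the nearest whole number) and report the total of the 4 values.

751

Tehran 97: bracket 54–100 → index 51–100; slope 49/46, offset 43.
AQI = 51 + 49/46·43 ≈ 96.80 ⇒ 97.
Salt Lake City: 1265 lies in 1250–2049, so I_lo=301, I_hi=500, C_lo=1250, C_hi=2049.
(500−301)/(2049−1250) × (1265−1250) + 301 = 199/799 × 15 + 301 ≈ 304.74 → 305.
Ulaanbaatar: 379 lies in 361–649, so I_lo=151, I_hi=200, C_lo=361, C_hi=649.
(200−151)/(649−361) × (379−361) + 151 = 49/288 × 18 + 151 ≈ 154.06 → 154.
Bangkok 622: bracket 361–649 → index 151–200; slope 49/288, offset 261.
AQI = 151 + 49/288·261 ≈ 195.41 ⇒ 195.
AQIs: Tehran=97, Salt Lake City=305, Ulaanbaatar=154, Bangkok=195. Sum = 97 + 305 + 154 + 195 = 751.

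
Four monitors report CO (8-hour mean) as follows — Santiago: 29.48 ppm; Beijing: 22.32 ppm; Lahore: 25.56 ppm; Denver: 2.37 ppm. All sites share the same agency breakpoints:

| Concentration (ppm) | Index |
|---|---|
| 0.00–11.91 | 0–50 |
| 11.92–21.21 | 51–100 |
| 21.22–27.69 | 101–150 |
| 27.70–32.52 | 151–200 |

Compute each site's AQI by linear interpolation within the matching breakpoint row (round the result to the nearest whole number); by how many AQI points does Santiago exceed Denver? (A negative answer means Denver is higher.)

159

Santiago: row 27.70–32.52 (AQI 151–200). (200−151)·(29.48−27.70)/(32.52−27.70) + 151 = 49·1.78/4.82 + 151 ≈ 169.10 → 169.
Beijing 22.32: bracket 21.22–27.69 → index 101–150; slope 49/6.47, offset 1.10.
AQI = 101 + 49/6.47·1.10 ≈ 109.33 ⇒ 109.
Lahore: row 21.22–27.69 (AQI 101–150). (150−101)·(25.56−21.22)/(27.69−21.22) + 101 = 49·4.34/6.47 + 101 ≈ 133.87 → 134.
Denver: 2.37 ∈ [0.00, 11.91] ↔ index [0, 50].
0 + (2.37−0.00)·(50−0)/(11.91−0.00) = 0 + 2.37·50/11.91 ≈ 9.95, so AQI = 10.
AQIs: Santiago=169, Beijing=109, Lahore=134, Denver=10. Santiago (169) − Denver (10) = 159.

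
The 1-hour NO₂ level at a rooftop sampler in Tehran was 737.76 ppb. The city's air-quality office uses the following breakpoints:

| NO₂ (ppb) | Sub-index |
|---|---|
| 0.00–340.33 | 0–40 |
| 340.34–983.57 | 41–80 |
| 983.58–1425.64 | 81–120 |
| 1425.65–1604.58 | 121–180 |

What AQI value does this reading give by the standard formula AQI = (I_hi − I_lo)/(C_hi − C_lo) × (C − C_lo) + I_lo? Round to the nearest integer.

NO₂: row 340.34–983.57 (AQI 41–80). (80−41)·(737.76−340.34)/(983.57−340.34) + 41 = 39·397.42/643.23 + 41 ≈ 65.10 → 65.

65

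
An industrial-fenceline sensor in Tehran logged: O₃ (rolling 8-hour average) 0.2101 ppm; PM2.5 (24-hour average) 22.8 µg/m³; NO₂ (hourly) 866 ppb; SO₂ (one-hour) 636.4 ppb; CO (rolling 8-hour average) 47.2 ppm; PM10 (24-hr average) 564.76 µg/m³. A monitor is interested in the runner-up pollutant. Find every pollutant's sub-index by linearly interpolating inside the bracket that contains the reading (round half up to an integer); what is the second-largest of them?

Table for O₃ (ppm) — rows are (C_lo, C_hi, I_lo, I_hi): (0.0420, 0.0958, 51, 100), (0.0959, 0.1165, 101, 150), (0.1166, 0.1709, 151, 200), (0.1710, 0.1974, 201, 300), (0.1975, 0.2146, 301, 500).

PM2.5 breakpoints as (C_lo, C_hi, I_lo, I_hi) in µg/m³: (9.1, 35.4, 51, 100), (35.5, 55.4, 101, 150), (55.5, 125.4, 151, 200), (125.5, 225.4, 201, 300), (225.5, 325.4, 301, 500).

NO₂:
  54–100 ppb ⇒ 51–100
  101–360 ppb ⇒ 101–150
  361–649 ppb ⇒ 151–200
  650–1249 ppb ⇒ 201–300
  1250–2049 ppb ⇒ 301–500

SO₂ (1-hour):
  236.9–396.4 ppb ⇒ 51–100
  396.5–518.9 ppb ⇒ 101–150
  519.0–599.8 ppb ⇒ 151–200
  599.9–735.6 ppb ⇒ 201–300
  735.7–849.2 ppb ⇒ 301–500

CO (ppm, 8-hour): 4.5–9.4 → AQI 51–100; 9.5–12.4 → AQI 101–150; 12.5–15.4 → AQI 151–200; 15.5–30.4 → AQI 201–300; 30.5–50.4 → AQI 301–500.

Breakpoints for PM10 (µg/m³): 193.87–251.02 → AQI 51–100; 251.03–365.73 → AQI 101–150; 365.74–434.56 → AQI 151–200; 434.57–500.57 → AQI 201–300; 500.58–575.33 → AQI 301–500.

O₃: 0.2101 lies in 0.1975–0.2146, so I_lo=301, I_hi=500, C_lo=0.1975, C_hi=0.2146.
(500−301)/(0.2146−0.1975) × (0.2101−0.1975) + 301 = 199/0.0171 × 0.0126 + 301 ≈ 447.63 → 448.
PM2.5: row 9.1–35.4 (AQI 51–100). (100−51)·(22.8−9.1)/(35.4−9.1) + 51 = 49·13.7/26.3 + 51 ≈ 76.52 → 77.
NO₂ 866: bracket 650–1249 → index 201–300; slope 99/599, offset 216.
AQI = 201 + 99/599·216 ≈ 236.70 ⇒ 237.
SO₂ 636.4: bracket 599.9–735.6 → index 201–300; slope 99/135.7, offset 36.5.
AQI = 201 + 99/135.7·36.5 ≈ 227.63 ⇒ 228.
CO 47.2: bracket 30.5–50.4 → index 301–500; slope 199/19.9, offset 16.7.
AQI = 301 + 199/19.9·16.7 ≈ 468.00 ⇒ 468.
PM10: row 500.58–575.33 (AQI 301–500). (500−301)·(564.76−500.58)/(575.33−500.58) + 301 = 199·64.18/74.75 + 301 ≈ 471.86 → 472.
Sub-indices: O₃→448, PM2.5→77, NO₂→237, SO₂→228, CO→468, PM10→472. Ranked high→low: 472, 468, 448, 237, 228, 77. Second-highest sub-index = 468.

468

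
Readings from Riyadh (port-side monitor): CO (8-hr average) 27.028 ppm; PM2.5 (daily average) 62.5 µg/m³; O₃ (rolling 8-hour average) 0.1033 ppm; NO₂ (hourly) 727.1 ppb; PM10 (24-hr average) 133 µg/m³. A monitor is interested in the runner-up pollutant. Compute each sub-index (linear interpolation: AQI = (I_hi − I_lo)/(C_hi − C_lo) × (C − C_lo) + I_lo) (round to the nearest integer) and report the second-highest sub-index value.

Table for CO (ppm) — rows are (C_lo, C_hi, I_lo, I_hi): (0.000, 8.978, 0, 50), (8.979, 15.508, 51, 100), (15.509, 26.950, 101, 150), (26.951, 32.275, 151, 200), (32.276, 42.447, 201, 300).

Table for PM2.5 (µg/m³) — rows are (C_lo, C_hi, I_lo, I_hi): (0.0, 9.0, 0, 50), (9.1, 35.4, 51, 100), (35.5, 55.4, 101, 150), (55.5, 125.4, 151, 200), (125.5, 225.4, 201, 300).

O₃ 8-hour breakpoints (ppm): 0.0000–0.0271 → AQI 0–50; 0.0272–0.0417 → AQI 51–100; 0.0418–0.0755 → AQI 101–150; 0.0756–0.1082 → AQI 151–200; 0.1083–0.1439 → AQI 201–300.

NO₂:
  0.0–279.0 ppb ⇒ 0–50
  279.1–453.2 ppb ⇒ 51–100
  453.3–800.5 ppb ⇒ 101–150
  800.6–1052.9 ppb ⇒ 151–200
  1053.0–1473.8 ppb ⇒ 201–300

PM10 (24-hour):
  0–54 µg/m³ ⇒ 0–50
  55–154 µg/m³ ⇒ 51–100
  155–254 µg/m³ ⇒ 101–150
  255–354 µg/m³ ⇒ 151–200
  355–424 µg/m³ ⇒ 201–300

156

CO: 27.028 ∈ [26.951, 32.275] ↔ index [151, 200].
151 + (27.028−26.951)·(200−151)/(32.275−26.951) = 151 + 0.077·49/5.324 ≈ 151.71, so AQI = 152.
PM2.5: row 55.5–125.4 (AQI 151–200). (200−151)·(62.5−55.5)/(125.4−55.5) + 151 = 49·7.0/69.9 + 151 ≈ 155.91 → 156.
O₃: 0.1033 ∈ [0.0756, 0.1082] ↔ index [151, 200].
151 + (0.1033−0.0756)·(200−151)/(0.1082−0.0756) = 151 + 0.0277·49/0.0326 ≈ 192.63, so AQI = 193.
NO₂: row 453.3–800.5 (AQI 101–150). (150−101)·(727.1−453.3)/(800.5−453.3) + 101 = 49·273.8/347.2 + 101 ≈ 139.64 → 140.
PM10: row 55–154 (AQI 51–100). (100−51)·(133−55)/(154−55) + 51 = 49·78/99 + 51 ≈ 89.61 → 90.
Sub-indices: CO→152, PM2.5→156, O₃→193, NO₂→140, PM10→90. Ranked high→low: 193, 156, 152, 140, 90. Second-highest sub-index = 156.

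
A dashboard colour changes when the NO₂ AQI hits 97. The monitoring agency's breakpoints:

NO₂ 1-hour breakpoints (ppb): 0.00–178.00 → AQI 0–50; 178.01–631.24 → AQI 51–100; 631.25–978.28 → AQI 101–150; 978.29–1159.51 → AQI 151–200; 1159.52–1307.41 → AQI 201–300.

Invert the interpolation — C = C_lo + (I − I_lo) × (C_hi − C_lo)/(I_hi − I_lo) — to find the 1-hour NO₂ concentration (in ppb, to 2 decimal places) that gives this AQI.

AQI 97 lies in the 51–100 band, which corresponds to 178.01–631.24 ppb.
C = 178.01 + (97−51)×(631.24−178.01)/(100−51) = 178.01 + 46×453.23/49 ≈ 603.4912 ppb → 603.49 ppb to 2 dp.

603.49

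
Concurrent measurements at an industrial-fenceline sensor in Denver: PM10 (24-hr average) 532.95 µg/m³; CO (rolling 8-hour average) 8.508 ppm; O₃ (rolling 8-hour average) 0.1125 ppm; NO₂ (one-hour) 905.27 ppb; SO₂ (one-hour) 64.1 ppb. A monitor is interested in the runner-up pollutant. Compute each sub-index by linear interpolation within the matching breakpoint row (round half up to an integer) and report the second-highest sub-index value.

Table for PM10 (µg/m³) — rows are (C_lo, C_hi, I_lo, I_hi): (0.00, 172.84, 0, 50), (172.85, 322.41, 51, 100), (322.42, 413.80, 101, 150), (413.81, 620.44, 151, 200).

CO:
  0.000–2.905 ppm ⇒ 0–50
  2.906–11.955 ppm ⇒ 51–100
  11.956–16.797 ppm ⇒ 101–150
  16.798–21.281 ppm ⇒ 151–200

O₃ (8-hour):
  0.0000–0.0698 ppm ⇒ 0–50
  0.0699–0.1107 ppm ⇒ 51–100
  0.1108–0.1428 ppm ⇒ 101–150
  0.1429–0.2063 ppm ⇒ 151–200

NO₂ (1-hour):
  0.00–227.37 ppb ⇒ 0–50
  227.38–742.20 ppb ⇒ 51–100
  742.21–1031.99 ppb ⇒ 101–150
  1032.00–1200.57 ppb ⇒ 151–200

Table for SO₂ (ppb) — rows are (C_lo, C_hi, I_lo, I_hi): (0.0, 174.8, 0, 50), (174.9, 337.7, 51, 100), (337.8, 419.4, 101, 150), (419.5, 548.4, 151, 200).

PM10: 532.95 lies in 413.81–620.44, so I_lo=151, I_hi=200, C_lo=413.81, C_hi=620.44.
(200−151)/(620.44−413.81) × (532.95−413.81) + 151 = 49/206.63 × 119.14 + 151 ≈ 179.25 → 179.
CO 8.508: bracket 2.906–11.955 → index 51–100; slope 49/9.049, offset 5.602.
AQI = 51 + 49/9.049·5.602 ≈ 81.33 ⇒ 81.
O₃: 0.1125 ∈ [0.1108, 0.1428] ↔ index [101, 150].
101 + (0.1125−0.1108)·(150−101)/(0.1428−0.1108) = 101 + 0.0017·49/0.0320 ≈ 103.60, so AQI = 104.
NO₂: 905.27 ∈ [742.21, 1031.99] ↔ index [101, 150].
101 + (905.27−742.21)·(150−101)/(1031.99−742.21) = 101 + 163.06·49/289.78 ≈ 128.57, so AQI = 129.
SO₂: 64.1 lies in 0.0–174.8, so I_lo=0, I_hi=50, C_lo=0.0, C_hi=174.8.
(50−0)/(174.8−0.0) × (64.1−0.0) + 0 = 50/174.8 × 64.1 + 0 ≈ 18.34 → 18.
Sub-indices: PM10→179, CO→81, O₃→104, NO₂→129, SO₂→18. Ranked high→low: 179, 129, 104, 81, 18. Second-highest sub-index = 129.

129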